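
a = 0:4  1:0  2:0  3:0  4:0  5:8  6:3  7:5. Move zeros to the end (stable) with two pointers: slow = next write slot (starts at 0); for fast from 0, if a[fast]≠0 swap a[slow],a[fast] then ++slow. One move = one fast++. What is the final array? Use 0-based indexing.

[4, 8, 3, 5, 0, 0, 0, 0]

slow=0 fast=0: a[fast]=4≠0 swap→a[0]=4, slow++,fast++
slow=1 fast=1: a[fast]=0, fast++
slow=1 fast=2: a[fast]=0, fast++
slow=1 fast=3: a[fast]=0, fast++
slow=1 fast=4: a[fast]=0, fast++
slow=1 fast=5: a[fast]=8≠0 swap→a[1]=8, slow++,fast++
slow=2 fast=6: a[fast]=3≠0 swap→a[2]=3, slow++,fast++
slow=3 fast=7: a[fast]=5≠0 swap→a[3]=5, slow++,fast++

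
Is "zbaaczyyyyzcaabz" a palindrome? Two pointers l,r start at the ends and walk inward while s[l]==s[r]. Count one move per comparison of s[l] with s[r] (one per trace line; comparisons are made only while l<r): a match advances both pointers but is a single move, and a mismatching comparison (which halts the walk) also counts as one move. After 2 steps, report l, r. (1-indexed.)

l=1 r=16: 'z'=='z', l++,r--
l=2 r=15: 'b'=='b', l++,r--

l=3, r=14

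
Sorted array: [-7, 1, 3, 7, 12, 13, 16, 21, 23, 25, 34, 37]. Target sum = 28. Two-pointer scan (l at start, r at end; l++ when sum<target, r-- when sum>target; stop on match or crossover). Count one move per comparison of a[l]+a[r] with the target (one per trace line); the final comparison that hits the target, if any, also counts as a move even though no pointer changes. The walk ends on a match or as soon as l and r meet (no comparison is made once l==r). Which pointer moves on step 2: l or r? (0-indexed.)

l

l=0 r=11: -7+37=30 >28, r--
l=0 r=10: -7+34=27 <28, l++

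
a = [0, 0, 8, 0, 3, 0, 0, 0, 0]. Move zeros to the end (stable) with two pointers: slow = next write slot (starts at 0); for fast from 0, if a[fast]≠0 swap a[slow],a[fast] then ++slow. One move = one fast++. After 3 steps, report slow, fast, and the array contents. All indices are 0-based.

(s=0,f=0) a[fast]=0 → fast++
(s=0,f=1) a[fast]=0 → fast++
(s=0,f=2) a[fast]=8≠0 swap→a[0]=8 → slow++,fast++

slow=1, fast=3, a=[8, 0, 0, 0, 3, 0, 0, 0, 0]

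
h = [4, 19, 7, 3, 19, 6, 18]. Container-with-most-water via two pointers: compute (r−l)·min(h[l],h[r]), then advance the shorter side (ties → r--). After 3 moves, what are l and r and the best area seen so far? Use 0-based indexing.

l=1, r=4, best area=90

[0,6] min(4,18)*6=24 best=24 * → l++
[1,6] min(19,18)*5=90 best=90 * → r--
[1,5] min(19,6)*4=24 best=90 → r--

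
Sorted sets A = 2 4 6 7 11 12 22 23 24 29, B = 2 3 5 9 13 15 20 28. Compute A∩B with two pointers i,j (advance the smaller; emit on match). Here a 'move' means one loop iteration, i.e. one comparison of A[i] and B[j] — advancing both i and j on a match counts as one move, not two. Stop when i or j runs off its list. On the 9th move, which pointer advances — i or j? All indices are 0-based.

i

[i=0,j=0] 2==2 emit → i++,j++
[i=1,j=1] 4>3 → j++
[i=1,j=2] 4<5 → i++
[i=2,j=2] 6>5 → j++
[i=2,j=3] 6<9 → i++
[i=3,j=3] 7<9 → i++
[i=4,j=3] 11>9 → j++
[i=4,j=4] 11<13 → i++
[i=5,j=4] 12<13 → i++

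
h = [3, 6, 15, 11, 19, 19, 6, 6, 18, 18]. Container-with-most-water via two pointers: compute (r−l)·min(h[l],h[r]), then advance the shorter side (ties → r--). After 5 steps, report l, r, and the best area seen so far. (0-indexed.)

[0,9] min(3,18)*9=27 best=27 * → l++
[1,9] min(6,18)*8=48 best=48 * → l++
[2,9] min(15,18)*7=105 best=105 * → l++
[3,9] min(11,18)*6=66 best=105 → l++
[4,9] min(19,18)*5=90 best=105 → r--

l=4, r=8, best area=105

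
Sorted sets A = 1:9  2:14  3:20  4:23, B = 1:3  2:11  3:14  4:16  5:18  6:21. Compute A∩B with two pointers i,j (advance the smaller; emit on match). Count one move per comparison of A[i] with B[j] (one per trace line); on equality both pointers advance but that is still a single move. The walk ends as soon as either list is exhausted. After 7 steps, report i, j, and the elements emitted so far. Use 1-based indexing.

[i=1,j=1] 9>3 → j++
[i=1,j=2] 9<11 → i++
[i=2,j=2] 14>11 → j++
[i=2,j=3] 14==14 emit → i++,j++
[i=3,j=4] 20>16 → j++
[i=3,j=5] 20>18 → j++
[i=3,j=6] 20<21 → i++

i=4, j=6, emitted=[14]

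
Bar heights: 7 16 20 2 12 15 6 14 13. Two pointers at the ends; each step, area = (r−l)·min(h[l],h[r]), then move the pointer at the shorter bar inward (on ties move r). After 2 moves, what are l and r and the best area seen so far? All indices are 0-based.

l=1, r=7, best area=91

[0,8] min(7,13)*8=56 best=56 * → l++
[1,8] min(16,13)*7=91 best=91 * → r--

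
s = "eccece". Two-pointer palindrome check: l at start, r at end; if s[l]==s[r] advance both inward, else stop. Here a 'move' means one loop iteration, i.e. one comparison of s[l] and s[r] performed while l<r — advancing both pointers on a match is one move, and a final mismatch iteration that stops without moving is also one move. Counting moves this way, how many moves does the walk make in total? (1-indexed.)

3 moves

l=1 r=6: 'e'=='e', l++,r--
l=2 r=5: 'c'=='c', l++,r--
l=3 r=4: 'c'!='e', stop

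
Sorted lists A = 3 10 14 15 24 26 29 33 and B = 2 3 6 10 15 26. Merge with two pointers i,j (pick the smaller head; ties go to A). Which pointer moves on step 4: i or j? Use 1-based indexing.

j

[i=1,j=1] A[i]=3>B[j]=2 take 2 → j++
[i=1,j=2] A[i]=3<=B[j]=3 take 3 → i++
[i=2,j=2] A[i]=10>B[j]=3 take 3 → j++
[i=2,j=3] A[i]=10>B[j]=6 take 6 → j++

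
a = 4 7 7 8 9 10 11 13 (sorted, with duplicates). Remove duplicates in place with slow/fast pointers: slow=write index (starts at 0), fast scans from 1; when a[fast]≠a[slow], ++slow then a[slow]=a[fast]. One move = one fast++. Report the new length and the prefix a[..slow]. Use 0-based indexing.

slow=0 fast=1: a[fast]=7≠a[slow]=4 write a[1]=7, slow++,fast++
slow=1 fast=2: a[fast]=7=a[slow] dup, fast++
slow=1 fast=3: a[fast]=8≠a[slow]=7 write a[2]=8, slow++,fast++
slow=2 fast=4: a[fast]=9≠a[slow]=8 write a[3]=9, slow++,fast++
slow=3 fast=5: a[fast]=10≠a[slow]=9 write a[4]=10, slow++,fast++
slow=4 fast=6: a[fast]=11≠a[slow]=10 write a[5]=11, slow++,fast++
slow=5 fast=7: a[fast]=13≠a[slow]=11 write a[6]=13, slow++,fast++

length 7; prefix = [4, 7, 8, 9, 10, 11, 13]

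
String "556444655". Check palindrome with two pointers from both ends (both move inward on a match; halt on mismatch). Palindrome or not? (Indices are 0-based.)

l=0 r=8: '5'=='5', l++,r--
l=1 r=7: '5'=='5', l++,r--
l=2 r=6: '6'=='6', l++,r--
l=3 r=5: '4'=='4', l++,r--

palindrome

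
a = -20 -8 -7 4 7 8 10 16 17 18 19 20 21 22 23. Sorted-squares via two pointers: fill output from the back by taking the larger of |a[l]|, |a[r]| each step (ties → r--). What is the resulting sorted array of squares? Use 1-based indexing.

[1,15] |-20|<=|23| out[15]=529 → r--
[1,14] |-20|<=|22| out[14]=484 → r--
[1,13] |-20|<=|21| out[13]=441 → r--
[1,12] |-20|<=|20| out[12]=400 → r--
[1,11] |-20|>|19| out[11]=400 → l++
[2,11] |-8|<=|19| out[10]=361 → r--
[2,10] |-8|<=|18| out[9]=324 → r--
[2,9] |-8|<=|17| out[8]=289 → r--
[2,8] |-8|<=|16| out[7]=256 → r--
[2,7] |-8|<=|10| out[6]=100 → r--
[2,6] |-8|<=|8| out[5]=64 → r--
[2,5] |-8|>|7| out[4]=64 → l++
[3,5] |-7|<=|7| out[3]=49 → r--
[3,4] |-7|>|4| out[2]=49 → l++
[4,4] |4|<=|4| out[1]=16 → r--

[16, 49, 49, 64, 64, 100, 256, 289, 324, 361, 400, 400, 441, 484, 529]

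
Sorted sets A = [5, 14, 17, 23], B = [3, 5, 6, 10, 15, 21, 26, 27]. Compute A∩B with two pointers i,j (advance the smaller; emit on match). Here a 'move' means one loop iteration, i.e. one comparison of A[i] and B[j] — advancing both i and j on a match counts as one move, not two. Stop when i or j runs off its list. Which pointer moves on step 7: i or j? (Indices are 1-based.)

[i=1,j=1] 5>3 → j++
[i=1,j=2] 5==5 emit → i++,j++
[i=2,j=3] 14>6 → j++
[i=2,j=4] 14>10 → j++
[i=2,j=5] 14<15 → i++
[i=3,j=5] 17>15 → j++
[i=3,j=6] 17<21 → i++

i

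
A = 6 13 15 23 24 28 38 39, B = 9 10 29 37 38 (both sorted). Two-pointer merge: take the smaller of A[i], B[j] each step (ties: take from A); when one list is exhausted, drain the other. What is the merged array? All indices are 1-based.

i=1 j=1: A[i]=6<=B[j]=9 take 6, i++
i=2 j=1: A[i]=13>B[j]=9 take 9, j++
i=2 j=2: A[i]=13>B[j]=10 take 10, j++
i=2 j=3: A[i]=13<=B[j]=29 take 13, i++
i=3 j=3: A[i]=15<=B[j]=29 take 15, i++
i=4 j=3: A[i]=23<=B[j]=29 take 23, i++
i=5 j=3: A[i]=24<=B[j]=29 take 24, i++
i=6 j=3: A[i]=28<=B[j]=29 take 28, i++
i=7 j=3: A[i]=38>B[j]=29 take 29, j++
i=7 j=4: A[i]=38>B[j]=37 take 37, j++
i=7 j=5: A[i]=38<=B[j]=38 take 38, i++
i=8 j=5: A[i]=39>B[j]=38 take 38, j++
i=8 j=6: B done, take A[i]=39, i++

[6, 9, 10, 13, 15, 23, 24, 28, 29, 37, 38, 38, 39]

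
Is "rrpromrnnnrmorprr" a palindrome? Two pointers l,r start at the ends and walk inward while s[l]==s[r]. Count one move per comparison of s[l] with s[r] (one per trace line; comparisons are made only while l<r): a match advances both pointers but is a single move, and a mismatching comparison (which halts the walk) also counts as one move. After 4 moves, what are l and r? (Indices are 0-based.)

l=4, r=12

l=0 r=16: 'r'=='r', l++,r--
l=1 r=15: 'r'=='r', l++,r--
l=2 r=14: 'p'=='p', l++,r--
l=3 r=13: 'r'=='r', l++,r--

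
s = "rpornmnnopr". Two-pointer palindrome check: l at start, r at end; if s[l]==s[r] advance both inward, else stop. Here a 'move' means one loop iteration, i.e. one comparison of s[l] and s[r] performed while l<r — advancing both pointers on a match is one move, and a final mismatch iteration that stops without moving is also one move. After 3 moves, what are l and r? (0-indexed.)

[0,10] 'r'=='r' → l++,r--
[1,9] 'p'=='p' → l++,r--
[2,8] 'o'=='o' → l++,r--

l=3, r=7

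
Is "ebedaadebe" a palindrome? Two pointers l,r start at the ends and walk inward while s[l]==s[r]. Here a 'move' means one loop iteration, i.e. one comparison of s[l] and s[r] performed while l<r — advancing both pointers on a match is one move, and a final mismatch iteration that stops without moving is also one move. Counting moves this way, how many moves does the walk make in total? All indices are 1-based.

5 moves

[1,10] 'e'=='e' → l++,r--
[2,9] 'b'=='b' → l++,r--
[3,8] 'e'=='e' → l++,r--
[4,7] 'd'=='d' → l++,r--
[5,6] 'a'=='a' → l++,r--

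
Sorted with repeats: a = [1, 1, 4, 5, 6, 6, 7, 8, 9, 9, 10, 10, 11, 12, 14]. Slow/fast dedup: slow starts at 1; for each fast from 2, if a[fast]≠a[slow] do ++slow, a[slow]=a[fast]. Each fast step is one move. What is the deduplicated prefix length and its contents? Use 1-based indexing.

length 11; prefix = [1, 4, 5, 6, 7, 8, 9, 10, 11, 12, 14]

(s=1,f=2) a[fast]=1=a[slow] dup → fast++
(s=1,f=3) a[fast]=4≠a[slow]=1 write a[2]=4 → slow++,fast++
(s=2,f=4) a[fast]=5≠a[slow]=4 write a[3]=5 → slow++,fast++
(s=3,f=5) a[fast]=6≠a[slow]=5 write a[4]=6 → slow++,fast++
(s=4,f=6) a[fast]=6=a[slow] dup → fast++
(s=4,f=7) a[fast]=7≠a[slow]=6 write a[5]=7 → slow++,fast++
(s=5,f=8) a[fast]=8≠a[slow]=7 write a[6]=8 → slow++,fast++
(s=6,f=9) a[fast]=9≠a[slow]=8 write a[7]=9 → slow++,fast++
(s=7,f=10) a[fast]=9=a[slow] dup → fast++
(s=7,f=11) a[fast]=10≠a[slow]=9 write a[8]=10 → slow++,fast++
(s=8,f=12) a[fast]=10=a[slow] dup → fast++
(s=8,f=13) a[fast]=11≠a[slow]=10 write a[9]=11 → slow++,fast++
(s=9,f=14) a[fast]=12≠a[slow]=11 write a[10]=12 → slow++,fast++
(s=10,f=15) a[fast]=14≠a[slow]=12 write a[11]=14 → slow++,fast++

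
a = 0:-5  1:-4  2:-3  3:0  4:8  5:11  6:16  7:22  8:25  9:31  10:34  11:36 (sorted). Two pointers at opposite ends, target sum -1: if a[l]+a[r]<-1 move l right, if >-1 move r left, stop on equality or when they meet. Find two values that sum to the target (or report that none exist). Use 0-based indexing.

l=0 r=11: -5+36=31 >-1, r--
l=0 r=10: -5+34=29 >-1, r--
l=0 r=9: -5+31=26 >-1, r--
l=0 r=8: -5+25=20 >-1, r--
l=0 r=7: -5+22=17 >-1, r--
l=0 r=6: -5+16=11 >-1, r--
l=0 r=5: -5+11=6 >-1, r--
l=0 r=4: -5+8=3 >-1, r--
l=0 r=3: -5+0=-5 <-1, l++
l=1 r=3: -4+0=-4 <-1, l++
l=2 r=3: -3+0=-3 <-1, l++

no pair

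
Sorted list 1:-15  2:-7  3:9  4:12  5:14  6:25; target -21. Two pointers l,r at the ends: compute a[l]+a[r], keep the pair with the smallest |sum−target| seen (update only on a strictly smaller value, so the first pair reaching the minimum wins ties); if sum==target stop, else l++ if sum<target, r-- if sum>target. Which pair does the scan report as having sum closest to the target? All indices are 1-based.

[1,6] -15+25=10 d=31 * → r--
[1,5] -15+14=-1 d=20 * → r--
[1,4] -15+12=-3 d=18 * → r--
[1,3] -15+9=-6 d=15 * → r--
[1,2] -15+-7=-22 d=1 * → l++

pair (-15, -7) with sum -22 (|Δ|=1)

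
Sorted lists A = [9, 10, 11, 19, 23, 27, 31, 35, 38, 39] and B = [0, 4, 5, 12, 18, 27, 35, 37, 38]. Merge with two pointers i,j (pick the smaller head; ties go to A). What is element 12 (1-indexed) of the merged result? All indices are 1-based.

[i=1,j=1] A[i]=9>B[j]=0 take 0 → j++
[i=1,j=2] A[i]=9>B[j]=4 take 4 → j++
[i=1,j=3] A[i]=9>B[j]=5 take 5 → j++
[i=1,j=4] A[i]=9<=B[j]=12 take 9 → i++
[i=2,j=4] A[i]=10<=B[j]=12 take 10 → i++
[i=3,j=4] A[i]=11<=B[j]=12 take 11 → i++
[i=4,j=4] A[i]=19>B[j]=12 take 12 → j++
[i=4,j=5] A[i]=19>B[j]=18 take 18 → j++
[i=4,j=6] A[i]=19<=B[j]=27 take 19 → i++
[i=5,j=6] A[i]=23<=B[j]=27 take 23 → i++
[i=6,j=6] A[i]=27<=B[j]=27 take 27 → i++
[i=7,j=6] A[i]=31>B[j]=27 take 27 → j++
[i=7,j=7] A[i]=31<=B[j]=35 take 31 → i++
[i=8,j=7] A[i]=35<=B[j]=35 take 35 → i++
[i=9,j=7] A[i]=38>B[j]=35 take 35 → j++
[i=9,j=8] A[i]=38>B[j]=37 take 37 → j++
[i=9,j=9] A[i]=38<=B[j]=38 take 38 → i++
[i=10,j=9] A[i]=39>B[j]=38 take 38 → j++
[i=10,j=10] B done, take A[i]=39 → i++

merged[12] = 27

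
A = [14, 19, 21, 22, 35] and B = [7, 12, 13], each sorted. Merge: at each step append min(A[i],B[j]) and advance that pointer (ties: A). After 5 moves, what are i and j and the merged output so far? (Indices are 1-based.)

i=3, j=4, merged so far=[7, 12, 13, 14, 19]

[i=1,j=1] A[i]=14>B[j]=7 take 7 → j++
[i=1,j=2] A[i]=14>B[j]=12 take 12 → j++
[i=1,j=3] A[i]=14>B[j]=13 take 13 → j++
[i=1,j=4] B done, take A[i]=14 → i++
[i=2,j=4] B done, take A[i]=19 → i++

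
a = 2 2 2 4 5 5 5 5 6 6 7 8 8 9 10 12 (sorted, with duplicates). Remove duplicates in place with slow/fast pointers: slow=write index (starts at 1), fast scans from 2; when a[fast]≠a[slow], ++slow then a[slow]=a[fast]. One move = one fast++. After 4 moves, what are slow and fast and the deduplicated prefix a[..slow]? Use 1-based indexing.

(s=1,f=2) a[fast]=2=a[slow] dup → fast++
(s=1,f=3) a[fast]=2=a[slow] dup → fast++
(s=1,f=4) a[fast]=4≠a[slow]=2 write a[2]=4 → slow++,fast++
(s=2,f=5) a[fast]=5≠a[slow]=4 write a[3]=5 → slow++,fast++

slow=3, fast=6, prefix=[2, 4, 5]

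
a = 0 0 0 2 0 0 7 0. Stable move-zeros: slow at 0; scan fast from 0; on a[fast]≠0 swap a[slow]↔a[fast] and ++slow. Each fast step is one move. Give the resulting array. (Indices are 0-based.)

[2, 7, 0, 0, 0, 0, 0, 0]

slow=0 fast=0: a[fast]=0, fast++
slow=0 fast=1: a[fast]=0, fast++
slow=0 fast=2: a[fast]=0, fast++
slow=0 fast=3: a[fast]=2≠0 swap→a[0]=2, slow++,fast++
slow=1 fast=4: a[fast]=0, fast++
slow=1 fast=5: a[fast]=0, fast++
slow=1 fast=6: a[fast]=7≠0 swap→a[1]=7, slow++,fast++
slow=2 fast=7: a[fast]=0, fast++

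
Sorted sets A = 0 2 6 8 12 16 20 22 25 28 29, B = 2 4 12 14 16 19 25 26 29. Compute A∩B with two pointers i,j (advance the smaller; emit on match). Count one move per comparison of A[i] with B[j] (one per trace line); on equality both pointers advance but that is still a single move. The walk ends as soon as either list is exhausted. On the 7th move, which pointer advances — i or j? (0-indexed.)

i=0 j=0: 0<2, i++
i=1 j=0: 2==2 emit, i++,j++
i=2 j=1: 6>4, j++
i=2 j=2: 6<12, i++
i=3 j=2: 8<12, i++
i=4 j=2: 12==12 emit, i++,j++
i=5 j=3: 16>14, j++

j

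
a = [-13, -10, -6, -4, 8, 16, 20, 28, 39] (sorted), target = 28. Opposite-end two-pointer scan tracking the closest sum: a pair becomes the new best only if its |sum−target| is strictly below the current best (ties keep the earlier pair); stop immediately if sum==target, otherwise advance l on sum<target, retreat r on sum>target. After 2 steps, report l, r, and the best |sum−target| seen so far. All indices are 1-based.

l=2, r=8, best |Δ|=1

[1,9] -13+39=26 d=2 * → l++
[2,9] -10+39=29 d=1 * → r--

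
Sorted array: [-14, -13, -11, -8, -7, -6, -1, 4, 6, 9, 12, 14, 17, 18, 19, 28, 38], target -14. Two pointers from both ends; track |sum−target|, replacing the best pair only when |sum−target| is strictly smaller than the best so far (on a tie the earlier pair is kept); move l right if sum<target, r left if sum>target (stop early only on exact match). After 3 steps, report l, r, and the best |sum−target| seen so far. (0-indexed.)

l=0, r=13, best |Δ|=19

l=0 r=16: -14+38=24 d=38 *, r--
l=0 r=15: -14+28=14 d=28 *, r--
l=0 r=14: -14+19=5 d=19 *, r--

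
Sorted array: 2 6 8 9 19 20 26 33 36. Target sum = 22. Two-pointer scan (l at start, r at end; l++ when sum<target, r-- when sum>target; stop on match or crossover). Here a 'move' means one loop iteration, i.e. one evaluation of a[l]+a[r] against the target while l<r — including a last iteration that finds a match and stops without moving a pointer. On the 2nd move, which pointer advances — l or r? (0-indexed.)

l=0 r=8: 2+36=38 >22, r--
l=0 r=7: 2+33=35 >22, r--

r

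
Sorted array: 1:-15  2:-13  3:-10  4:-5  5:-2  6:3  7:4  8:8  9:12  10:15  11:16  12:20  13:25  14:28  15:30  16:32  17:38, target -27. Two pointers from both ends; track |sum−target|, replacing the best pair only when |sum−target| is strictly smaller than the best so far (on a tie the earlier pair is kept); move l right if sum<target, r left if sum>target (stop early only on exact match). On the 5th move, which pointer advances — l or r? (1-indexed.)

l=1 r=17: -15+38=23 d=50 *, r--
l=1 r=16: -15+32=17 d=44 *, r--
l=1 r=15: -15+30=15 d=42 *, r--
l=1 r=14: -15+28=13 d=40 *, r--
l=1 r=13: -15+25=10 d=37 *, r--

r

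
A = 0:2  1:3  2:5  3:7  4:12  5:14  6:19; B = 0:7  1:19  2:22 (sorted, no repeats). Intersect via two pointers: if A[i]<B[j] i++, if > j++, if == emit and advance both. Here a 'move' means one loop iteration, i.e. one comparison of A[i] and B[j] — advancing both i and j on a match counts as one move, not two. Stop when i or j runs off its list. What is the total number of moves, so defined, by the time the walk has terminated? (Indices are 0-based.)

7 moves

[i=0,j=0] 2<7 → i++
[i=1,j=0] 3<7 → i++
[i=2,j=0] 5<7 → i++
[i=3,j=0] 7==7 emit → i++,j++
[i=4,j=1] 12<19 → i++
[i=5,j=1] 14<19 → i++
[i=6,j=1] 19==19 emit → i++,j++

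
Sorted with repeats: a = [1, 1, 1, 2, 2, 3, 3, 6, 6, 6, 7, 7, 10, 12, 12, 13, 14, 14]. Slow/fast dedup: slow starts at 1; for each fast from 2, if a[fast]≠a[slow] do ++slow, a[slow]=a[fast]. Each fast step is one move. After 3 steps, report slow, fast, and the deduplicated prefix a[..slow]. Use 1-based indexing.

(s=1,f=2) a[fast]=1=a[slow] dup → fast++
(s=1,f=3) a[fast]=1=a[slow] dup → fast++
(s=1,f=4) a[fast]=2≠a[slow]=1 write a[2]=2 → slow++,fast++

slow=2, fast=5, prefix=[1, 2]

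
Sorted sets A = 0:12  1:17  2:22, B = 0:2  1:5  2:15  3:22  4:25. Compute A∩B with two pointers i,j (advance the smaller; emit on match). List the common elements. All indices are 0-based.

i=0 j=0: 12>2, j++
i=0 j=1: 12>5, j++
i=0 j=2: 12<15, i++
i=1 j=2: 17>15, j++
i=1 j=3: 17<22, i++
i=2 j=3: 22==22 emit, i++,j++

intersection = [22]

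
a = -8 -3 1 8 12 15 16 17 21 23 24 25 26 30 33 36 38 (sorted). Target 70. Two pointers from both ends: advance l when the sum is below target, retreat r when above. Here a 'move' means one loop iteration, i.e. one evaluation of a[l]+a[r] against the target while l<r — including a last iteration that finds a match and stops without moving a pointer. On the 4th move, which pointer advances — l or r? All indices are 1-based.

l

[1,17] -8+38=30 <70 → l++
[2,17] -3+38=35 <70 → l++
[3,17] 1+38=39 <70 → l++
[4,17] 8+38=46 <70 → l++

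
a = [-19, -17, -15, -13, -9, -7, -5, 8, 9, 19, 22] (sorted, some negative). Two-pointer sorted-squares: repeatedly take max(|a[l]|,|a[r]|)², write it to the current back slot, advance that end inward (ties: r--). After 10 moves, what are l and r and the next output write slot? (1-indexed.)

[1,11] |-19|<=|22| out[11]=484 → r--
[1,10] |-19|<=|19| out[10]=361 → r--
[1,9] |-19|>|9| out[9]=361 → l++
[2,9] |-17|>|9| out[8]=289 → l++
[3,9] |-15|>|9| out[7]=225 → l++
[4,9] |-13|>|9| out[6]=169 → l++
[5,9] |-9|<=|9| out[5]=81 → r--
[5,8] |-9|>|8| out[4]=81 → l++
[6,8] |-7|<=|8| out[3]=64 → r--
[6,7] |-7|>|-5| out[2]=49 → l++

l=7, r=7, next write slot=1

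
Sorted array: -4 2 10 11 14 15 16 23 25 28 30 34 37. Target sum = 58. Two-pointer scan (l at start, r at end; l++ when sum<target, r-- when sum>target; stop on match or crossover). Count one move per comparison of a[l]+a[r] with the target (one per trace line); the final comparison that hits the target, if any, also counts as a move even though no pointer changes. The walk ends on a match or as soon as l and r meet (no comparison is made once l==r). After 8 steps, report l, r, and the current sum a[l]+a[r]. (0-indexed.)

l=7, r=11, sum=57

l=0 r=12: -4+37=33 <58, l++
l=1 r=12: 2+37=39 <58, l++
l=2 r=12: 10+37=47 <58, l++
l=3 r=12: 11+37=48 <58, l++
l=4 r=12: 14+37=51 <58, l++
l=5 r=12: 15+37=52 <58, l++
l=6 r=12: 16+37=53 <58, l++
l=7 r=12: 23+37=60 >58, r--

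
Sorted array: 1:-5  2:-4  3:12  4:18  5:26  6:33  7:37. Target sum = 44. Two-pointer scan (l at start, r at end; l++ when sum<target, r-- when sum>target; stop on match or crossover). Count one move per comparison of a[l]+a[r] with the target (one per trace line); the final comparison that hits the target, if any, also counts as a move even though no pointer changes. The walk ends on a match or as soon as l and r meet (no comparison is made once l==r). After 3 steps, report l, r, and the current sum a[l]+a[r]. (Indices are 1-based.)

l=3, r=6, sum=45

l=1 r=7: -5+37=32 <44, l++
l=2 r=7: -4+37=33 <44, l++
l=3 r=7: 12+37=49 >44, r--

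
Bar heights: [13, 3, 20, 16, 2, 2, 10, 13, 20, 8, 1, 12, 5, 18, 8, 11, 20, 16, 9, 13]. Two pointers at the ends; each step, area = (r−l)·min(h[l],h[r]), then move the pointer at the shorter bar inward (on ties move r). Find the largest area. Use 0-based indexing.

max area = 280

l=0 r=19: min(13,13)*19=247 best=247 *, r--
l=0 r=18: min(13,9)*18=162 best=247, r--
l=0 r=17: min(13,16)*17=221 best=247, l++
l=1 r=17: min(3,16)*16=48 best=247, l++
l=2 r=17: min(20,16)*15=240 best=247, r--
l=2 r=16: min(20,20)*14=280 best=280 *, r--
l=2 r=15: min(20,11)*13=143 best=280, r--
l=2 r=14: min(20,8)*12=96 best=280, r--
l=2 r=13: min(20,18)*11=198 best=280, r--
l=2 r=12: min(20,5)*10=50 best=280, r--
l=2 r=11: min(20,12)*9=108 best=280, r--
l=2 r=10: min(20,1)*8=8 best=280, r--
l=2 r=9: min(20,8)*7=56 best=280, r--
l=2 r=8: min(20,20)*6=120 best=280, r--
l=2 r=7: min(20,13)*5=65 best=280, r--
l=2 r=6: min(20,10)*4=40 best=280, r--
l=2 r=5: min(20,2)*3=6 best=280, r--
l=2 r=4: min(20,2)*2=4 best=280, r--
l=2 r=3: min(20,16)*1=16 best=280, r--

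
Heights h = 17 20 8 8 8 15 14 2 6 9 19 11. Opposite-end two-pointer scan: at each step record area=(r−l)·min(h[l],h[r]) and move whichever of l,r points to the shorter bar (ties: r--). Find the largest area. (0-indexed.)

[0,11] min(17,11)*11=121 best=121 * → r--
[0,10] min(17,19)*10=170 best=170 * → l++
[1,10] min(20,19)*9=171 best=171 * → r--
[1,9] min(20,9)*8=72 best=171 → r--
[1,8] min(20,6)*7=42 best=171 → r--
[1,7] min(20,2)*6=12 best=171 → r--
[1,6] min(20,14)*5=70 best=171 → r--
[1,5] min(20,15)*4=60 best=171 → r--
[1,4] min(20,8)*3=24 best=171 → r--
[1,3] min(20,8)*2=16 best=171 → r--
[1,2] min(20,8)*1=8 best=171 → r--

max area = 171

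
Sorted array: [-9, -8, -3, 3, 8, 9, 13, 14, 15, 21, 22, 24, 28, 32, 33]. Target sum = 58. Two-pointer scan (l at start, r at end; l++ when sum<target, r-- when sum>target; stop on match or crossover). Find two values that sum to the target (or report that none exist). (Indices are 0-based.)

no pair

l=0 r=14: -9+33=24 <58, l++
l=1 r=14: -8+33=25 <58, l++
l=2 r=14: -3+33=30 <58, l++
l=3 r=14: 3+33=36 <58, l++
l=4 r=14: 8+33=41 <58, l++
l=5 r=14: 9+33=42 <58, l++
l=6 r=14: 13+33=46 <58, l++
l=7 r=14: 14+33=47 <58, l++
l=8 r=14: 15+33=48 <58, l++
l=9 r=14: 21+33=54 <58, l++
l=10 r=14: 22+33=55 <58, l++
l=11 r=14: 24+33=57 <58, l++
l=12 r=14: 28+33=61 >58, r--
l=12 r=13: 28+32=60 >58, r--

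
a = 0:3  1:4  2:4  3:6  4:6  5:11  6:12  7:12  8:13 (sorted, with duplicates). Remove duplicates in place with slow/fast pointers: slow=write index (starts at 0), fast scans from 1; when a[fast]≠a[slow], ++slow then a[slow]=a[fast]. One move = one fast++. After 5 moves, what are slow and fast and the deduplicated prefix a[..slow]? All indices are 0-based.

slow=0 fast=1: a[fast]=4≠a[slow]=3 write a[1]=4, slow++,fast++
slow=1 fast=2: a[fast]=4=a[slow] dup, fast++
slow=1 fast=3: a[fast]=6≠a[slow]=4 write a[2]=6, slow++,fast++
slow=2 fast=4: a[fast]=6=a[slow] dup, fast++
slow=2 fast=5: a[fast]=11≠a[slow]=6 write a[3]=11, slow++,fast++

slow=3, fast=6, prefix=[3, 4, 6, 11]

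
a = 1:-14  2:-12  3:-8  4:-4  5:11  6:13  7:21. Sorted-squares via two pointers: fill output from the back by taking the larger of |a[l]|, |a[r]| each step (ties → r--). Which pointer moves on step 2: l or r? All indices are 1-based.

l

l=1 r=7: |-14|<=|21| out[7]=441, r--
l=1 r=6: |-14|>|13| out[6]=196, l++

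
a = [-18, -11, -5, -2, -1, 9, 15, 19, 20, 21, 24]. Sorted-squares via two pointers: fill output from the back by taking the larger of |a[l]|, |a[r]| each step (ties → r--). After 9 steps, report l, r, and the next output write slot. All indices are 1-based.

l=1 r=11: |-18|<=|24| out[11]=576, r--
l=1 r=10: |-18|<=|21| out[10]=441, r--
l=1 r=9: |-18|<=|20| out[9]=400, r--
l=1 r=8: |-18|<=|19| out[8]=361, r--
l=1 r=7: |-18|>|15| out[7]=324, l++
l=2 r=7: |-11|<=|15| out[6]=225, r--
l=2 r=6: |-11|>|9| out[5]=121, l++
l=3 r=6: |-5|<=|9| out[4]=81, r--
l=3 r=5: |-5|>|-1| out[3]=25, l++

l=4, r=5, next write slot=2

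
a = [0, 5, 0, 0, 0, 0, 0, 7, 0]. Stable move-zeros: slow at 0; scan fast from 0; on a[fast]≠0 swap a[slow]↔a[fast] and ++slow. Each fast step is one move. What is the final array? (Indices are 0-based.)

[5, 7, 0, 0, 0, 0, 0, 0, 0]

(s=0,f=0) a[fast]=0 → fast++
(s=0,f=1) a[fast]=5≠0 swap→a[0]=5 → slow++,fast++
(s=1,f=2) a[fast]=0 → fast++
(s=1,f=3) a[fast]=0 → fast++
(s=1,f=4) a[fast]=0 → fast++
(s=1,f=5) a[fast]=0 → fast++
(s=1,f=6) a[fast]=0 → fast++
(s=1,f=7) a[fast]=7≠0 swap→a[1]=7 → slow++,fast++
(s=2,f=8) a[fast]=0 → fast++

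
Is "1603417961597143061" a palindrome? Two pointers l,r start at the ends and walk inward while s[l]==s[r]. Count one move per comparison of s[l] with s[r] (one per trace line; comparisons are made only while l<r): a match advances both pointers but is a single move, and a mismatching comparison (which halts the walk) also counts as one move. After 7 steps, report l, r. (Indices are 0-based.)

l=7, r=11

[0,18] '1'=='1' → l++,r--
[1,17] '6'=='6' → l++,r--
[2,16] '0'=='0' → l++,r--
[3,15] '3'=='3' → l++,r--
[4,14] '4'=='4' → l++,r--
[5,13] '1'=='1' → l++,r--
[6,12] '7'=='7' → l++,r--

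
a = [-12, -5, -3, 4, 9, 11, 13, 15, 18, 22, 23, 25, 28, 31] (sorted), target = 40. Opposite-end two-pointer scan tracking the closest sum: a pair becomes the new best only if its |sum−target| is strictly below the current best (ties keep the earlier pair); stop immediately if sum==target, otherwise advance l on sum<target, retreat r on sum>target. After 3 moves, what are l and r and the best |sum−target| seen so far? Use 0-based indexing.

l=3, r=13, best |Δ|=12

l=0 r=13: -12+31=19 d=21 *, l++
l=1 r=13: -5+31=26 d=14 *, l++
l=2 r=13: -3+31=28 d=12 *, l++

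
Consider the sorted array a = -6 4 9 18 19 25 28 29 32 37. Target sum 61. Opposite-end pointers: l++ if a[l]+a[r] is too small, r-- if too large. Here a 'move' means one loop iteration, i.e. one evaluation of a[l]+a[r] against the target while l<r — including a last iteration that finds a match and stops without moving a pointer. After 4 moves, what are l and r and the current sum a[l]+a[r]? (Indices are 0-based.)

l=4, r=9, sum=56

[0,9] -6+37=31 <61 → l++
[1,9] 4+37=41 <61 → l++
[2,9] 9+37=46 <61 → l++
[3,9] 18+37=55 <61 → l++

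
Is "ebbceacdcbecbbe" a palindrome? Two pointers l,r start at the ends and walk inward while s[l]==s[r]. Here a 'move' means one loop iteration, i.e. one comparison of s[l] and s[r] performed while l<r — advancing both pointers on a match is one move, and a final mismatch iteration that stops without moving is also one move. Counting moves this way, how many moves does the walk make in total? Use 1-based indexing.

[1,15] 'e'=='e' → l++,r--
[2,14] 'b'=='b' → l++,r--
[3,13] 'b'=='b' → l++,r--
[4,12] 'c'=='c' → l++,r--
[5,11] 'e'=='e' → l++,r--
[6,10] 'a'!='b' → stop

6 moves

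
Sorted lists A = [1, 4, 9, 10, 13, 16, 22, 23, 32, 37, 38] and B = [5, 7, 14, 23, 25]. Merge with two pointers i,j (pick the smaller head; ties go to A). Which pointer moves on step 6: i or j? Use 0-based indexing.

i

[i=0,j=0] A[i]=1<=B[j]=5 take 1 → i++
[i=1,j=0] A[i]=4<=B[j]=5 take 4 → i++
[i=2,j=0] A[i]=9>B[j]=5 take 5 → j++
[i=2,j=1] A[i]=9>B[j]=7 take 7 → j++
[i=2,j=2] A[i]=9<=B[j]=14 take 9 → i++
[i=3,j=2] A[i]=10<=B[j]=14 take 10 → i++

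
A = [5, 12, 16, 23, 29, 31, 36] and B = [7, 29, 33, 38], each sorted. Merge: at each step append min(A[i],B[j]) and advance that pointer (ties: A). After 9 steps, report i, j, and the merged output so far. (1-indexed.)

i=7, j=4, merged so far=[5, 7, 12, 16, 23, 29, 29, 31, 33]

[i=1,j=1] A[i]=5<=B[j]=7 take 5 → i++
[i=2,j=1] A[i]=12>B[j]=7 take 7 → j++
[i=2,j=2] A[i]=12<=B[j]=29 take 12 → i++
[i=3,j=2] A[i]=16<=B[j]=29 take 16 → i++
[i=4,j=2] A[i]=23<=B[j]=29 take 23 → i++
[i=5,j=2] A[i]=29<=B[j]=29 take 29 → i++
[i=6,j=2] A[i]=31>B[j]=29 take 29 → j++
[i=6,j=3] A[i]=31<=B[j]=33 take 31 → i++
[i=7,j=3] A[i]=36>B[j]=33 take 33 → j++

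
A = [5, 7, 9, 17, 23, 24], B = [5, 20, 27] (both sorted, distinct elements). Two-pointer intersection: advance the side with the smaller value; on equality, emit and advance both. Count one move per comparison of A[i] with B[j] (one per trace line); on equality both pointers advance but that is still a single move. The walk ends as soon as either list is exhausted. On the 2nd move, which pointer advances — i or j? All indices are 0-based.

i

[i=0,j=0] 5==5 emit → i++,j++
[i=1,j=1] 7<20 → i++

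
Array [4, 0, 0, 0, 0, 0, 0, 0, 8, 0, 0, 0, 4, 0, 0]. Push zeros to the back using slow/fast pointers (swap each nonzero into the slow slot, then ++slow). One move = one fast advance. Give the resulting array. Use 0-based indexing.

[4, 8, 4, 0, 0, 0, 0, 0, 0, 0, 0, 0, 0, 0, 0]

slow=0 fast=0: a[fast]=4≠0 swap→a[0]=4, slow++,fast++
slow=1 fast=1: a[fast]=0, fast++
slow=1 fast=2: a[fast]=0, fast++
slow=1 fast=3: a[fast]=0, fast++
slow=1 fast=4: a[fast]=0, fast++
slow=1 fast=5: a[fast]=0, fast++
slow=1 fast=6: a[fast]=0, fast++
slow=1 fast=7: a[fast]=0, fast++
slow=1 fast=8: a[fast]=8≠0 swap→a[1]=8, slow++,fast++
slow=2 fast=9: a[fast]=0, fast++
slow=2 fast=10: a[fast]=0, fast++
slow=2 fast=11: a[fast]=0, fast++
slow=2 fast=12: a[fast]=4≠0 swap→a[2]=4, slow++,fast++
slow=3 fast=13: a[fast]=0, fast++
slow=3 fast=14: a[fast]=0, fast++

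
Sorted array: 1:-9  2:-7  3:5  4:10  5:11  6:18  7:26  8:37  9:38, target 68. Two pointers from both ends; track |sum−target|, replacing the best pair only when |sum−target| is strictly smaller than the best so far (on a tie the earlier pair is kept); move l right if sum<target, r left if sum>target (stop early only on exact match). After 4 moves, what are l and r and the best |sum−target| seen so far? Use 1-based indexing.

l=5, r=9, best |Δ|=20

l=1 r=9: -9+38=29 d=39 *, l++
l=2 r=9: -7+38=31 d=37 *, l++
l=3 r=9: 5+38=43 d=25 *, l++
l=4 r=9: 10+38=48 d=20 *, l++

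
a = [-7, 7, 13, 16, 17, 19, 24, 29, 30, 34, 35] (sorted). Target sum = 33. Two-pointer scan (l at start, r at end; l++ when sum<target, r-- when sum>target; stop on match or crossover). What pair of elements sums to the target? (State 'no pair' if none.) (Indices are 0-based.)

[0,10] -7+35=28 <33 → l++
[1,10] 7+35=42 >33 → r--
[1,9] 7+34=41 >33 → r--
[1,8] 7+30=37 >33 → r--
[1,7] 7+29=36 >33 → r--
[1,6] 7+24=31 <33 → l++
[2,6] 13+24=37 >33 → r--
[2,5] 13+19=32 <33 → l++
[3,5] 16+19=35 >33 → r--
[3,4] 16+17=33 → found

(16, 17)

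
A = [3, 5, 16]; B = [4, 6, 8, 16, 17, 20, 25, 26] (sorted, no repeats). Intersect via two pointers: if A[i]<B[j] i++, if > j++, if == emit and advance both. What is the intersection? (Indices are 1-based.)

intersection = [16]

[i=1,j=1] 3<4 → i++
[i=2,j=1] 5>4 → j++
[i=2,j=2] 5<6 → i++
[i=3,j=2] 16>6 → j++
[i=3,j=3] 16>8 → j++
[i=3,j=4] 16==16 emit → i++,j++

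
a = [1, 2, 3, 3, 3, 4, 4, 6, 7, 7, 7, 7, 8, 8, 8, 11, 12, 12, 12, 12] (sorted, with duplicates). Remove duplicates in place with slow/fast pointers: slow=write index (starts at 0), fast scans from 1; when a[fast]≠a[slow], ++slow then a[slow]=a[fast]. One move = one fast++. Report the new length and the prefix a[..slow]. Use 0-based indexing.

slow=0 fast=1: a[fast]=2≠a[slow]=1 write a[1]=2, slow++,fast++
slow=1 fast=2: a[fast]=3≠a[slow]=2 write a[2]=3, slow++,fast++
slow=2 fast=3: a[fast]=3=a[slow] dup, fast++
slow=2 fast=4: a[fast]=3=a[slow] dup, fast++
slow=2 fast=5: a[fast]=4≠a[slow]=3 write a[3]=4, slow++,fast++
slow=3 fast=6: a[fast]=4=a[slow] dup, fast++
slow=3 fast=7: a[fast]=6≠a[slow]=4 write a[4]=6, slow++,fast++
slow=4 fast=8: a[fast]=7≠a[slow]=6 write a[5]=7, slow++,fast++
slow=5 fast=9: a[fast]=7=a[slow] dup, fast++
slow=5 fast=10: a[fast]=7=a[slow] dup, fast++
slow=5 fast=11: a[fast]=7=a[slow] dup, fast++
slow=5 fast=12: a[fast]=8≠a[slow]=7 write a[6]=8, slow++,fast++
slow=6 fast=13: a[fast]=8=a[slow] dup, fast++
slow=6 fast=14: a[fast]=8=a[slow] dup, fast++
slow=6 fast=15: a[fast]=11≠a[slow]=8 write a[7]=11, slow++,fast++
slow=7 fast=16: a[fast]=12≠a[slow]=11 write a[8]=12, slow++,fast++
slow=8 fast=17: a[fast]=12=a[slow] dup, fast++
slow=8 fast=18: a[fast]=12=a[slow] dup, fast++
slow=8 fast=19: a[fast]=12=a[slow] dup, fast++

length 9; prefix = [1, 2, 3, 4, 6, 7, 8, 11, 12]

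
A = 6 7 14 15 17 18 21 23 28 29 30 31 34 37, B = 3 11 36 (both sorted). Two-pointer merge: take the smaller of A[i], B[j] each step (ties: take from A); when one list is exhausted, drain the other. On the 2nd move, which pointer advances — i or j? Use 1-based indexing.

i

i=1 j=1: A[i]=6>B[j]=3 take 3, j++
i=1 j=2: A[i]=6<=B[j]=11 take 6, i++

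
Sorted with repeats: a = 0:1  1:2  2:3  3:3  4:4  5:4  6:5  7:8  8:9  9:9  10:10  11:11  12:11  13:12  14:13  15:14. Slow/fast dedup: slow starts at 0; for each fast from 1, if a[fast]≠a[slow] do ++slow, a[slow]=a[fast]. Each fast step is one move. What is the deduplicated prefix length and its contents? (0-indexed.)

(s=0,f=1) a[fast]=2≠a[slow]=1 write a[1]=2 → slow++,fast++
(s=1,f=2) a[fast]=3≠a[slow]=2 write a[2]=3 → slow++,fast++
(s=2,f=3) a[fast]=3=a[slow] dup → fast++
(s=2,f=4) a[fast]=4≠a[slow]=3 write a[3]=4 → slow++,fast++
(s=3,f=5) a[fast]=4=a[slow] dup → fast++
(s=3,f=6) a[fast]=5≠a[slow]=4 write a[4]=5 → slow++,fast++
(s=4,f=7) a[fast]=8≠a[slow]=5 write a[5]=8 → slow++,fast++
(s=5,f=8) a[fast]=9≠a[slow]=8 write a[6]=9 → slow++,fast++
(s=6,f=9) a[fast]=9=a[slow] dup → fast++
(s=6,f=10) a[fast]=10≠a[slow]=9 write a[7]=10 → slow++,fast++
(s=7,f=11) a[fast]=11≠a[slow]=10 write a[8]=11 → slow++,fast++
(s=8,f=12) a[fast]=11=a[slow] dup → fast++
(s=8,f=13) a[fast]=12≠a[slow]=11 write a[9]=12 → slow++,fast++
(s=9,f=14) a[fast]=13≠a[slow]=12 write a[10]=13 → slow++,fast++
(s=10,f=15) a[fast]=14≠a[slow]=13 write a[11]=14 → slow++,fast++

length 12; prefix = [1, 2, 3, 4, 5, 8, 9, 10, 11, 12, 13, 14]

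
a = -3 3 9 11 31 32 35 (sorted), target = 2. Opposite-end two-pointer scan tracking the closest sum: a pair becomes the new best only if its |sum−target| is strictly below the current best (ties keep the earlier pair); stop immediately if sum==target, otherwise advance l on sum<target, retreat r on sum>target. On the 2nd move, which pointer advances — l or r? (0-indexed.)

r

l=0 r=6: -3+35=32 d=30 *, r--
l=0 r=5: -3+32=29 d=27 *, r--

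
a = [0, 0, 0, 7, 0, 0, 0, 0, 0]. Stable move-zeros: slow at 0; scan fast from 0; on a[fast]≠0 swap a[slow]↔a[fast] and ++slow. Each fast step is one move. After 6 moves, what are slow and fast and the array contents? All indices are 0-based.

slow=1, fast=6, a=[7, 0, 0, 0, 0, 0, 0, 0, 0]

slow=0 fast=0: a[fast]=0, fast++
slow=0 fast=1: a[fast]=0, fast++
slow=0 fast=2: a[fast]=0, fast++
slow=0 fast=3: a[fast]=7≠0 swap→a[0]=7, slow++,fast++
slow=1 fast=4: a[fast]=0, fast++
slow=1 fast=5: a[fast]=0, fast++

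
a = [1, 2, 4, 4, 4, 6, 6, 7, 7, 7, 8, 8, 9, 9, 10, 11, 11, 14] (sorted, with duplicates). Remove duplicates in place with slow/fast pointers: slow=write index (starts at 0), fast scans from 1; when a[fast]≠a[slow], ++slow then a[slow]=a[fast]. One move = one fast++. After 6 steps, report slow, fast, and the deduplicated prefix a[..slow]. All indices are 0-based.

(s=0,f=1) a[fast]=2≠a[slow]=1 write a[1]=2 → slow++,fast++
(s=1,f=2) a[fast]=4≠a[slow]=2 write a[2]=4 → slow++,fast++
(s=2,f=3) a[fast]=4=a[slow] dup → fast++
(s=2,f=4) a[fast]=4=a[slow] dup → fast++
(s=2,f=5) a[fast]=6≠a[slow]=4 write a[3]=6 → slow++,fast++
(s=3,f=6) a[fast]=6=a[slow] dup → fast++

slow=3, fast=7, prefix=[1, 2, 4, 6]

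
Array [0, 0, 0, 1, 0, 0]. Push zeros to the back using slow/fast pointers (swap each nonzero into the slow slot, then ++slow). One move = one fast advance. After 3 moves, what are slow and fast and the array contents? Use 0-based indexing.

slow=0 fast=0: a[fast]=0, fast++
slow=0 fast=1: a[fast]=0, fast++
slow=0 fast=2: a[fast]=0, fast++

slow=0, fast=3, a=[0, 0, 0, 1, 0, 0]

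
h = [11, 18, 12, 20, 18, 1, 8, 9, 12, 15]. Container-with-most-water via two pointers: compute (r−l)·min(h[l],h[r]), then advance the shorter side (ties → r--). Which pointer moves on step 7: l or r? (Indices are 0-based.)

l=0 r=9: min(11,15)*9=99 best=99 *, l++
l=1 r=9: min(18,15)*8=120 best=120 *, r--
l=1 r=8: min(18,12)*7=84 best=120, r--
l=1 r=7: min(18,9)*6=54 best=120, r--
l=1 r=6: min(18,8)*5=40 best=120, r--
l=1 r=5: min(18,1)*4=4 best=120, r--
l=1 r=4: min(18,18)*3=54 best=120, r--

r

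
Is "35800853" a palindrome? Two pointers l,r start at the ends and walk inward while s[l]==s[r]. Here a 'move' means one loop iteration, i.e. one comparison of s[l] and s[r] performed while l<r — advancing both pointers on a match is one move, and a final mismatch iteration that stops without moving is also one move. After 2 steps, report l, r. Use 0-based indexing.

l=0 r=7: '3'=='3', l++,r--
l=1 r=6: '5'=='5', l++,r--

l=2, r=5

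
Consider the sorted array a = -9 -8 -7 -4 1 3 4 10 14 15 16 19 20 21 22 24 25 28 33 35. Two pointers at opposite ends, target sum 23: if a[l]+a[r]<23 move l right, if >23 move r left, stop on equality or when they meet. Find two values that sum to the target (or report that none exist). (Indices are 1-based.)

l=1 r=20: -9+35=26 >23, r--
l=1 r=19: -9+33=24 >23, r--
l=1 r=18: -9+28=19 <23, l++
l=2 r=18: -8+28=20 <23, l++
l=3 r=18: -7+28=21 <23, l++
l=4 r=18: -4+28=24 >23, r--
l=4 r=17: -4+25=21 <23, l++
l=5 r=17: 1+25=26 >23, r--
l=5 r=16: 1+24=25 >23, r--
l=5 r=15: 1+22=23, found

(1, 22)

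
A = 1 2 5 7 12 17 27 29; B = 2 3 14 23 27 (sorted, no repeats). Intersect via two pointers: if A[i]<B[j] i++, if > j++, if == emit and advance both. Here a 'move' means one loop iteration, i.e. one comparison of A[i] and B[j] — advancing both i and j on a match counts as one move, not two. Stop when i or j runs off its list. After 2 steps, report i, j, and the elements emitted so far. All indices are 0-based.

i=2, j=1, emitted=[2]

i=0 j=0: 1<2, i++
i=1 j=0: 2==2 emit, i++,j++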